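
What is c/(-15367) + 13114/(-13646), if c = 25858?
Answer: -277190553/104849041 ≈ -2.6437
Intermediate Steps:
c/(-15367) + 13114/(-13646) = 25858/(-15367) + 13114/(-13646) = 25858*(-1/15367) + 13114*(-1/13646) = -25858/15367 - 6557/6823 = -277190553/104849041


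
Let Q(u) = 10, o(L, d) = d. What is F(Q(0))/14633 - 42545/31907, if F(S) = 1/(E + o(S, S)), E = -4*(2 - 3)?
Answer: -8715821883/6536531834 ≈ -1.3334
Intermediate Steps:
E = 4 (E = -4*(-1) = 4)
F(S) = 1/(4 + S)
F(Q(0))/14633 - 42545/31907 = 1/((4 + 10)*14633) - 42545/31907 = (1/14633)/14 - 42545*1/31907 = (1/14)*(1/14633) - 42545/31907 = 1/204862 - 42545/31907 = -8715821883/6536531834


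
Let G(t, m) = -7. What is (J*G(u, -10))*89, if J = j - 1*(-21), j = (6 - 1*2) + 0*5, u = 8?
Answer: -15575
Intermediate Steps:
j = 4 (j = (6 - 2) + 0 = 4 + 0 = 4)
J = 25 (J = 4 - 1*(-21) = 4 + 21 = 25)
(J*G(u, -10))*89 = (25*(-7))*89 = -175*89 = -15575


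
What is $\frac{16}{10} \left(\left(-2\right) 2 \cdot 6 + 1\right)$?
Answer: $- \frac{184}{5} \approx -36.8$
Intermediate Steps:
$\frac{16}{10} \left(\left(-2\right) 2 \cdot 6 + 1\right) = 16 \cdot \frac{1}{10} \left(\left(-4\right) 6 + 1\right) = \frac{8 \left(-24 + 1\right)}{5} = \frac{8}{5} \left(-23\right) = - \frac{184}{5}$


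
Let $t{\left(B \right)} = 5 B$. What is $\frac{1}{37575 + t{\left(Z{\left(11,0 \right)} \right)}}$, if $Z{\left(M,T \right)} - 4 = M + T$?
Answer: $\frac{1}{37650} \approx 2.656 \cdot 10^{-5}$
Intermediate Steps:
$Z{\left(M,T \right)} = 4 + M + T$ ($Z{\left(M,T \right)} = 4 + \left(M + T\right) = 4 + M + T$)
$\frac{1}{37575 + t{\left(Z{\left(11,0 \right)} \right)}} = \frac{1}{37575 + 5 \left(4 + 11 + 0\right)} = \frac{1}{37575 + 5 \cdot 15} = \frac{1}{37575 + 75} = \frac{1}{37650}$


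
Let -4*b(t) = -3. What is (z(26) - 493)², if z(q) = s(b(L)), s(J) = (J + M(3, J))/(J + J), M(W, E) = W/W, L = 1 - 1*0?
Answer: 8708401/36 ≈ 2.4190e+5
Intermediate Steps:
L = 1 (L = 1 + 0 = 1)
M(W, E) = 1
b(t) = ¾ (b(t) = -¼*(-3) = ¾)
s(J) = (1 + J)/(2*J) (s(J) = (J + 1)/(J + J) = (1 + J)/((2*J)) = (1 + J)*(1/(2*J)) = (1 + J)/(2*J))
z(q) = 7/6 (z(q) = (1 + ¾)/(2*(¾)) = (½)*(4/3)*(7/4) = 7/6)
(z(26) - 493)² = (7/6 - 493)² = (-2951/6)² = 8708401/36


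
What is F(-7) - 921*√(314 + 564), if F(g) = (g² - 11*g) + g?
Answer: 119 - 921*√878 ≈ -27171.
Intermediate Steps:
F(g) = g² - 10*g
F(-7) - 921*√(314 + 564) = -7*(-10 - 7) - 921*√(314 + 564) = -7*(-17) - 921*√878 = 119 - 921*√878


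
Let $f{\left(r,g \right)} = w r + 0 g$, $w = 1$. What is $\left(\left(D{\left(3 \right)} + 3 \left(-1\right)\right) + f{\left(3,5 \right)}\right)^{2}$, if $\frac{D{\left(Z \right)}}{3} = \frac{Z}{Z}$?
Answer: $9$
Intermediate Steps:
$D{\left(Z \right)} = 3$ ($D{\left(Z \right)} = 3 \frac{Z}{Z} = 3 \cdot 1 = 3$)
$f{\left(r,g \right)} = r$ ($f{\left(r,g \right)} = 1 r + 0 g = r + 0 = r$)
$\left(\left(D{\left(3 \right)} + 3 \left(-1\right)\right) + f{\left(3,5 \right)}\right)^{2} = \left(\left(3 + 3 \left(-1\right)\right) + 3\right)^{2} = \left(\left(3 - 3\right) + 3\right)^{2} = \left(0 + 3\right)^{2} = 3^{2} = 9$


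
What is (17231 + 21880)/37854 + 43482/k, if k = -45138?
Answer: 6634705/94925214 ≈ 0.069894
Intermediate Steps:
(17231 + 21880)/37854 + 43482/k = (17231 + 21880)/37854 + 43482/(-45138) = 39111*(1/37854) + 43482*(-1/45138) = 13037/12618 - 7247/7523 = 6634705/94925214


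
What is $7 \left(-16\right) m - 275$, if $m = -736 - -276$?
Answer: $51245$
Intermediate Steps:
$m = -460$ ($m = -736 + 276 = -460$)
$7 \left(-16\right) m - 275 = 7 \left(-16\right) \left(-460\right) - 275 = \left(-112\right) \left(-460\right) - 275 = 51520 - 275 = 51245$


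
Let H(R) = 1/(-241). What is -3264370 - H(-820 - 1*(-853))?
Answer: -786713169/241 ≈ -3.2644e+6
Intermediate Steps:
H(R) = -1/241
-3264370 - H(-820 - 1*(-853)) = -3264370 - 1*(-1/241) = -3264370 + 1/241 = -786713169/241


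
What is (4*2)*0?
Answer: 0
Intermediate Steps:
(4*2)*0 = 8*0 = 0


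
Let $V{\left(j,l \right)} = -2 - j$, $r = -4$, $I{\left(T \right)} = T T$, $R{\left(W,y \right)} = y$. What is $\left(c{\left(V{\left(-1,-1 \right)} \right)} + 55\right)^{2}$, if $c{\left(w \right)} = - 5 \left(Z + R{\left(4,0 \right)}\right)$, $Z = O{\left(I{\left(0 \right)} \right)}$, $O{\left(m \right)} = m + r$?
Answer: $5625$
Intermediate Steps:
$I{\left(T \right)} = T^{2}$
$O{\left(m \right)} = -4 + m$ ($O{\left(m \right)} = m - 4 = -4 + m$)
$Z = -4$ ($Z = -4 + 0^{2} = -4 + 0 = -4$)
$c{\left(w \right)} = 20$ ($c{\left(w \right)} = - 5 \left(-4 + 0\right) = \left(-5\right) \left(-4\right) = 20$)
$\left(c{\left(V{\left(-1,-1 \right)} \right)} + 55\right)^{2} = \left(20 + 55\right)^{2} = 75^{2} = 5625$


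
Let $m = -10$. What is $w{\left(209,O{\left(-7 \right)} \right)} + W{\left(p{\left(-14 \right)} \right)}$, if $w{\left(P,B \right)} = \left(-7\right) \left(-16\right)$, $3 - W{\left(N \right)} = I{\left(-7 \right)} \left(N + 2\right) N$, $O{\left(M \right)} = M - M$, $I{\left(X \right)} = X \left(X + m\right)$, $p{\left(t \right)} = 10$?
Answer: $-14165$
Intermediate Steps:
$I{\left(X \right)} = X \left(-10 + X\right)$ ($I{\left(X \right)} = X \left(X - 10\right) = X \left(-10 + X\right)$)
$O{\left(M \right)} = 0$
$W{\left(N \right)} = 3 - N \left(238 + 119 N\right)$ ($W{\left(N \right)} = 3 - - 7 \left(-10 - 7\right) \left(N + 2\right) N = 3 - \left(-7\right) \left(-17\right) \left(2 + N\right) N = 3 - 119 \left(2 + N\right) N = 3 - \left(238 + 119 N\right) N = 3 - N \left(238 + 119 N\right)$)
$w{\left(P,B \right)} = 112$
$w{\left(209,O{\left(-7 \right)} \right)} + W{\left(p{\left(-14 \right)} \right)} = 112 - \left(2377 + 11900\right) = 112 - 14277 = -14165$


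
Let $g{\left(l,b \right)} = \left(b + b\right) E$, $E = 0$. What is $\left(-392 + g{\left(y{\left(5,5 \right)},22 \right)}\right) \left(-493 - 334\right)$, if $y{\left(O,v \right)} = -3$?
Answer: $324184$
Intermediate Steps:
$g{\left(l,b \right)} = 0$ ($g{\left(l,b \right)} = \left(b + b\right) 0 = 2 b 0 = 0$)
$\left(-392 + g{\left(y{\left(5,5 \right)},22 \right)}\right) \left(-493 - 334\right) = \left(-392 + 0\right) \left(-493 - 334\right) = \left(-392\right) \left(-827\right) = 324184$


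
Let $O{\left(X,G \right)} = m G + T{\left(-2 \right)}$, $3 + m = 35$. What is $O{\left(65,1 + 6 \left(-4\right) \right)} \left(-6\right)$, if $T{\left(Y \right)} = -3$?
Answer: $4434$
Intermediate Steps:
$m = 32$ ($m = -3 + 35 = 32$)
$O{\left(X,G \right)} = -3 + 32 G$ ($O{\left(X,G \right)} = 32 G - 3 = -3 + 32 G$)
$O{\left(65,1 + 6 \left(-4\right) \right)} \left(-6\right) = \left(-3 + 32 \left(1 + 6 \left(-4\right)\right)\right) \left(-6\right) = \left(-3 + 32 \left(1 - 24\right)\right) \left(-6\right) = \left(-3 + 32 \left(-23\right)\right) \left(-6\right) = \left(-3 - 736\right) \left(-6\right) = \left(-739\right) \left(-6\right) = 4434$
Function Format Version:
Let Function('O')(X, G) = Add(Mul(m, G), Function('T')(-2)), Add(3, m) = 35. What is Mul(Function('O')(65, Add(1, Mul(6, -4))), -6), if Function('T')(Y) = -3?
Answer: 4434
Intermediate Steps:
m = 32 (m = Add(-3, 35) = 32)
Function('O')(X, G) = Add(-3, Mul(32, G)) (Function('O')(X, G) = Add(Mul(32, G), -3) = Add(-3, Mul(32, G)))
Mul(Function('O')(65, Add(1, Mul(6, -4))), -6) = Mul(Add(-3, Mul(32, Add(1, Mul(6, -4)))), -6) = Mul(Add(-3, Mul(32, Add(1, -24))), -6) = Mul(Add(-3, Mul(32, -23)), -6) = Mul(Add(-3, -736), -6) = Mul(-739, -6) = 4434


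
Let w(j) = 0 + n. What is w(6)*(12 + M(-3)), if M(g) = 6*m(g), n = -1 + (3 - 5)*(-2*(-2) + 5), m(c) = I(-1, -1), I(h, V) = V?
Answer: -114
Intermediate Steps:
m(c) = -1
n = -19 (n = -1 - 2*(4 + 5) = -1 - 2*9 = -1 - 18 = -19)
w(j) = -19 (w(j) = 0 - 19 = -19)
M(g) = -6 (M(g) = 6*(-1) = -6)
w(6)*(12 + M(-3)) = -19*(12 - 6) = -19*6 = -114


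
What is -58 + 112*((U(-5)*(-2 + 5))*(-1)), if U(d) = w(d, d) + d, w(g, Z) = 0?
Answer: 1622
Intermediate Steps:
U(d) = d (U(d) = 0 + d = d)
-58 + 112*((U(-5)*(-2 + 5))*(-1)) = -58 + 112*(-5*(-2 + 5)*(-1)) = -58 + 112*(-5*3*(-1)) = -58 + 112*(-15*(-1)) = -58 + 112*15 = -58 + 1680 = 1622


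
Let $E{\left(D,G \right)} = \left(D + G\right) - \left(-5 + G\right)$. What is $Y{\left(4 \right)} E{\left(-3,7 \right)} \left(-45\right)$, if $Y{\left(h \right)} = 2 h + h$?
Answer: $-1080$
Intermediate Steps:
$E{\left(D,G \right)} = 5 + D$
$Y{\left(h \right)} = 3 h$
$Y{\left(4 \right)} E{\left(-3,7 \right)} \left(-45\right) = 3 \cdot 4 \left(5 - 3\right) \left(-45\right) = 12 \cdot 2 \left(-45\right) = 24 \left(-45\right) = -1080$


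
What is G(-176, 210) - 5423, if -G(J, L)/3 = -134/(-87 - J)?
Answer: -482245/89 ≈ -5418.5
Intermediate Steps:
G(J, L) = 402/(-87 - J) (G(J, L) = -(-402)/(-87 - J) = 402/(-87 - J))
G(-176, 210) - 5423 = -402/(87 - 176) - 5423 = -402/(-89) - 5423 = -402*(-1/89) - 5423 = 402/89 - 5423 = -482245/89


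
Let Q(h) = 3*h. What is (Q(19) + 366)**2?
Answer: 178929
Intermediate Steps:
(Q(19) + 366)**2 = (3*19 + 366)**2 = (57 + 366)**2 = 423**2 = 178929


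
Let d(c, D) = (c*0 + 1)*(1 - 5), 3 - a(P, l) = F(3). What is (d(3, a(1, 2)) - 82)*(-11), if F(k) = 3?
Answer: 946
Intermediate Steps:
a(P, l) = 0 (a(P, l) = 3 - 1*3 = 3 - 3 = 0)
d(c, D) = -4 (d(c, D) = (0 + 1)*(-4) = 1*(-4) = -4)
(d(3, a(1, 2)) - 82)*(-11) = (-4 - 82)*(-11) = -86*(-11) = 946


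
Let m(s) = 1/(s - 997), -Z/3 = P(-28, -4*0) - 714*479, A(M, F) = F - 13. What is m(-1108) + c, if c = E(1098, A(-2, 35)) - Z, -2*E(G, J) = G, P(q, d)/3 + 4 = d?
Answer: -2160999316/2105 ≈ -1.0266e+6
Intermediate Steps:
P(q, d) = -12 + 3*d
A(M, F) = -13 + F
E(G, J) = -G/2
Z = 1026054 (Z = -3*((-12 + 3*(-4*0)) - 714*479) = -3*((-12 + 3*0) - 342006) = -3*((-12 + 0) - 342006) = -3*(-12 - 342006) = -3*(-342018) = 1026054)
c = -1026603 (c = -1/2*1098 - 1*1026054 = -549 - 1026054 = -1026603)
m(s) = 1/(-997 + s)
m(-1108) + c = 1/(-997 - 1108) - 1026603 = 1/(-2105) - 1026603 = -1/2105 - 1026603 = -2160999316/2105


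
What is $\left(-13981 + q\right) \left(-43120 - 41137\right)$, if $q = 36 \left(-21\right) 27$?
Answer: $2897851001$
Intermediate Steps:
$q = -20412$ ($q = \left(-756\right) 27 = -20412$)
$\left(-13981 + q\right) \left(-43120 - 41137\right) = \left(-13981 - 20412\right) \left(-43120 - 41137\right) = \left(-34393\right) \left(-84257\right) = 2897851001$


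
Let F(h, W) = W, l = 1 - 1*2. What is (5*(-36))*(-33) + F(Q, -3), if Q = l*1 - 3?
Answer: 5937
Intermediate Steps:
l = -1 (l = 1 - 2 = -1)
Q = -4 (Q = -1*1 - 3 = -1 - 3 = -4)
(5*(-36))*(-33) + F(Q, -3) = (5*(-36))*(-33) - 3 = -180*(-33) - 3 = 5940 - 3 = 5937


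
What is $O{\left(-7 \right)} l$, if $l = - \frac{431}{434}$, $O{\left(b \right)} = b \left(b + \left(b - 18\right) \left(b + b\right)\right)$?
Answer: $\frac{147833}{62} \approx 2384.4$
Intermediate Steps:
$O{\left(b \right)} = b \left(b + 2 b \left(-18 + b\right)\right)$ ($O{\left(b \right)} = b \left(b + \left(-18 + b\right) 2 b\right) = b \left(b + 2 b \left(-18 + b\right)\right)$)
$l = - \frac{431}{434}$ ($l = \left(-431\right) \frac{1}{434} = - \frac{431}{434} \approx -0.99309$)
$O{\left(-7 \right)} l = \left(-7\right)^{2} \left(-35 + 2 \left(-7\right)\right) \left(- \frac{431}{434}\right) = 49 \left(-35 - 14\right) \left(- \frac{431}{434}\right) = 49 \left(-49\right) \left(- \frac{431}{434}\right) = \left(-2401\right) \left(- \frac{431}{434}\right) = \frac{147833}{62}$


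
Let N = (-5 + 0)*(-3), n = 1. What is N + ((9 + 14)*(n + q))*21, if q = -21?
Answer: -9645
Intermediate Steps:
N = 15 (N = -5*(-3) = 15)
N + ((9 + 14)*(n + q))*21 = 15 + ((9 + 14)*(1 - 21))*21 = 15 + (23*(-20))*21 = 15 - 460*21 = 15 - 9660 = -9645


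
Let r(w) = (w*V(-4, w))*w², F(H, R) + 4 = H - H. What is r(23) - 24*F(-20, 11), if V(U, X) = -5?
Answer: -60739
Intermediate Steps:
F(H, R) = -4 (F(H, R) = -4 + (H - H) = -4 + 0 = -4)
r(w) = -5*w³ (r(w) = (w*(-5))*w² = (-5*w)*w² = -5*w³)
r(23) - 24*F(-20, 11) = -5*23³ - 24*(-4) = -5*12167 + 96 = -60835 + 96 = -60739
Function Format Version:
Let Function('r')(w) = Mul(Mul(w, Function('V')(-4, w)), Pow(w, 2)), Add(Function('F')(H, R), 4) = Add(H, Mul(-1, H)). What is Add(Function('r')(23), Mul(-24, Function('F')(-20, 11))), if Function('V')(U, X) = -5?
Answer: -60739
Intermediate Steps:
Function('F')(H, R) = -4 (Function('F')(H, R) = Add(-4, Add(H, Mul(-1, H))) = Add(-4, 0) = -4)
Function('r')(w) = Mul(-5, Pow(w, 3)) (Function('r')(w) = Mul(Mul(w, -5), Pow(w, 2)) = Mul(Mul(-5, w), Pow(w, 2)) = Mul(-5, Pow(w, 3)))
Add(Function('r')(23), Mul(-24, Function('F')(-20, 11))) = Add(Mul(-5, Pow(23, 3)), Mul(-24, -4)) = Add(Mul(-5, 12167), 96) = Add(-60835, 96) = -60739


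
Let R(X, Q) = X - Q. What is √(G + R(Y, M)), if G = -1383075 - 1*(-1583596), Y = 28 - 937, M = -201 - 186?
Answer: √199999 ≈ 447.21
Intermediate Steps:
M = -387
Y = -909
G = 200521 (G = -1383075 + 1583596 = 200521)
√(G + R(Y, M)) = √(200521 + (-909 - 1*(-387))) = √(200521 + (-909 + 387)) = √(200521 - 522) = √199999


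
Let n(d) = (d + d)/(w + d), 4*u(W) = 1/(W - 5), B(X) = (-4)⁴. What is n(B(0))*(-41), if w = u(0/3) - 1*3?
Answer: -419840/5059 ≈ -82.989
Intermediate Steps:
B(X) = 256
u(W) = 1/(4*(-5 + W)) (u(W) = 1/(4*(W - 5)) = 1/(4*(-5 + W)))
w = -61/20 (w = 1/(4*(-5 + 0/3)) - 1*3 = 1/(4*(-5 + 0*(⅓))) - 3 = 1/(4*(-5 + 0)) - 3 = (¼)/(-5) - 3 = (¼)*(-⅕) - 3 = -1/20 - 3 = -61/20 ≈ -3.0500)
n(d) = 2*d/(-61/20 + d) (n(d) = (d + d)/(-61/20 + d) = (2*d)/(-61/20 + d) = 2*d/(-61/20 + d))
n(B(0))*(-41) = (40*256/(-61 + 20*256))*(-41) = (40*256/(-61 + 5120))*(-41) = (40*256/5059)*(-41) = (40*256*(1/5059))*(-41) = (10240/5059)*(-41) = -419840/5059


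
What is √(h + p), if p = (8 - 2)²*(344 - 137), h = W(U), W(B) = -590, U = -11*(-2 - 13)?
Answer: √6862 ≈ 82.837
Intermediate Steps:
U = 165 (U = -11*(-15) = 165)
h = -590
p = 7452 (p = 6²*207 = 36*207 = 7452)
√(h + p) = √(-590 + 7452) = √6862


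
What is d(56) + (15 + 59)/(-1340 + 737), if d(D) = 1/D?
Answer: -3541/33768 ≈ -0.10486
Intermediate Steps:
d(56) + (15 + 59)/(-1340 + 737) = 1/56 + (15 + 59)/(-1340 + 737) = 1/56 + 74/(-603) = 1/56 + 74*(-1/603) = 1/56 - 74/603 = -3541/33768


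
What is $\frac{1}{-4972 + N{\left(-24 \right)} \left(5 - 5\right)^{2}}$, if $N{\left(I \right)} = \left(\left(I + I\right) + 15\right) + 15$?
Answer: $- \frac{1}{4972} \approx -0.00020113$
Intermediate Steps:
$N{\left(I \right)} = 30 + 2 I$ ($N{\left(I \right)} = \left(2 I + 15\right) + 15 = \left(15 + 2 I\right) + 15 = 30 + 2 I$)
$\frac{1}{-4972 + N{\left(-24 \right)} \left(5 - 5\right)^{2}} = \frac{1}{-4972 + \left(30 + 2 \left(-24\right)\right) \left(5 - 5\right)^{2}} = \frac{1}{-4972 + \left(30 - 48\right) 0^{2}} = \frac{1}{-4972 - 0} = \frac{1}{-4972 + 0} = \frac{1}{-4972} = - \frac{1}{4972}$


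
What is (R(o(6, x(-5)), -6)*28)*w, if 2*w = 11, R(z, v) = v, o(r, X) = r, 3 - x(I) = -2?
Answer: -924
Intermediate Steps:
x(I) = 5 (x(I) = 3 - 1*(-2) = 3 + 2 = 5)
w = 11/2 (w = (½)*11 = 11/2 ≈ 5.5000)
(R(o(6, x(-5)), -6)*28)*w = -6*28*(11/2) = -168*11/2 = -924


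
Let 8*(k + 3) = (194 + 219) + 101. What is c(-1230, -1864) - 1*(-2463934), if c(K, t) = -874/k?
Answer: 603660334/245 ≈ 2.4639e+6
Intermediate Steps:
k = 245/4 (k = -3 + ((194 + 219) + 101)/8 = -3 + (413 + 101)/8 = -3 + (⅛)*514 = -3 + 257/4 = 245/4 ≈ 61.250)
c(K, t) = -3496/245 (c(K, t) = -874/245/4 = -874*4/245 = -3496/245)
c(-1230, -1864) - 1*(-2463934) = -3496/245 - 1*(-2463934) = -3496/245 + 2463934 = 603660334/245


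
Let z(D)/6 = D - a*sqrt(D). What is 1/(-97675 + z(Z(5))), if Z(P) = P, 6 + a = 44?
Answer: -19529/1906857221 + 228*sqrt(5)/9534286105 ≈ -1.0188e-5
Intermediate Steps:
a = 38 (a = -6 + 44 = 38)
z(D) = -228*sqrt(D) + 6*D (z(D) = 6*(D - 38*sqrt(D)) = -228*sqrt(D) + 6*D)
1/(-97675 + z(Z(5))) = 1/(-97675 + (-228*sqrt(5) + 6*5)) = 1/(-97675 + (-228*sqrt(5) + 30)) = 1/(-97675 + (30 - 228*sqrt(5))) = 1/(-97645 - 228*sqrt(5))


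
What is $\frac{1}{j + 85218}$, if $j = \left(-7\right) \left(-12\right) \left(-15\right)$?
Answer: $\frac{1}{83958} \approx 1.1911 \cdot 10^{-5}$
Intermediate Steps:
$j = -1260$ ($j = 84 \left(-15\right) = -1260$)
$\frac{1}{j + 85218} = \frac{1}{-1260 + 85218} = \frac{1}{83958}$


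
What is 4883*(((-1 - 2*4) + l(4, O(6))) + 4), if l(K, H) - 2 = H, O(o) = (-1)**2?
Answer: -9766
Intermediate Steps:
O(o) = 1
l(K, H) = 2 + H
4883*(((-1 - 2*4) + l(4, O(6))) + 4) = 4883*(((-1 - 2*4) + (2 + 1)) + 4) = 4883*(((-1 - 8) + 3) + 4) = 4883*((-9 + 3) + 4) = 4883*(-6 + 4) = 4883*(-2) = -9766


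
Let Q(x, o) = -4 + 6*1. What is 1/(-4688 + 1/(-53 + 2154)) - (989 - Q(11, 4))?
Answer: -9721445770/9849487 ≈ -987.00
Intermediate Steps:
Q(x, o) = 2 (Q(x, o) = -4 + 6 = 2)
1/(-4688 + 1/(-53 + 2154)) - (989 - Q(11, 4)) = 1/(-4688 + 1/(-53 + 2154)) - (989 - 1*2) = 1/(-4688 + 1/2101) - (989 - 2) = 1/(-4688 + 1/2101) - 1*987 = 1/(-9849487/2101) - 987 = -2101/9849487 - 987 = -9721445770/9849487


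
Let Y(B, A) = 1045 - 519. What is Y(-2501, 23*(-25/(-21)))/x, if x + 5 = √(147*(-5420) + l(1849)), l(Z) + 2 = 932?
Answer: -526/159167 - 526*I*√795810/795835 ≈ -0.0033047 - 0.58961*I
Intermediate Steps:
l(Z) = 930 (l(Z) = -2 + 932 = 930)
Y(B, A) = 526
x = -5 + I*√795810 (x = -5 + √(147*(-5420) + 930) = -5 + √(-796740 + 930) = -5 + √(-795810) = -5 + I*√795810 ≈ -5.0 + 892.08*I)
Y(-2501, 23*(-25/(-21)))/x = 526/(-5 + I*√795810)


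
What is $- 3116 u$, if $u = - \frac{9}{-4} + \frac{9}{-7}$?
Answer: $- \frac{21033}{7} \approx -3004.7$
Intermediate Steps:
$u = \frac{27}{28}$ ($u = \left(-9\right) \left(- \frac{1}{4}\right) + 9 \left(- \frac{1}{7}\right) = \frac{9}{4} - \frac{9}{7} = \frac{27}{28} \approx 0.96429$)
$- 3116 u = \left(-3116\right) \frac{27}{28} = - \frac{21033}{7}$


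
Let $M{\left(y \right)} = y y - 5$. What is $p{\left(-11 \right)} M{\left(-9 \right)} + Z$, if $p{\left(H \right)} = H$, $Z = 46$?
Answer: $-790$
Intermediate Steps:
$M{\left(y \right)} = -5 + y^{2}$ ($M{\left(y \right)} = y^{2} - 5 = -5 + y^{2}$)
$p{\left(-11 \right)} M{\left(-9 \right)} + Z = - 11 \left(-5 + \left(-9\right)^{2}\right) + 46 = - 11 \left(-5 + 81\right) + 46 = \left(-11\right) 76 + 46 = -836 + 46 = -790$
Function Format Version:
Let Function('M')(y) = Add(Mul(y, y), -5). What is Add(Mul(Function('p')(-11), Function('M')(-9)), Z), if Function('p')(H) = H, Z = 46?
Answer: -790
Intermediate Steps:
Function('M')(y) = Add(-5, Pow(y, 2)) (Function('M')(y) = Add(Pow(y, 2), -5) = Add(-5, Pow(y, 2)))
Add(Mul(Function('p')(-11), Function('M')(-9)), Z) = Add(Mul(-11, Add(-5, Pow(-9, 2))), 46) = Add(Mul(-11, Add(-5, 81)), 46) = Add(Mul(-11, 76), 46) = Add(-836, 46) = -790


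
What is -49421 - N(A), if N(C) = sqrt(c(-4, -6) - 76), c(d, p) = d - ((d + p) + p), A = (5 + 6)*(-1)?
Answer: -49421 - 8*I ≈ -49421.0 - 8.0*I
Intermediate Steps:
A = -11 (A = 11*(-1) = -11)
c(d, p) = -2*p (c(d, p) = d - (d + 2*p) = d + (-d - 2*p) = -2*p)
N(C) = 8*I (N(C) = sqrt(-2*(-6) - 76) = sqrt(12 - 76) = sqrt(-64) = 8*I)
-49421 - N(A) = -49421 - 8*I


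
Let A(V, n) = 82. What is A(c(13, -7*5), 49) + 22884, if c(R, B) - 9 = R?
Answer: 22966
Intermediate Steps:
c(R, B) = 9 + R
A(c(13, -7*5), 49) + 22884 = 82 + 22884 = 22966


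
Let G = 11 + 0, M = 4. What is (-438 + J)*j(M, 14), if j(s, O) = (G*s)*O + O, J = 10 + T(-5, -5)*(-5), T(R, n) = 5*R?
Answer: -190890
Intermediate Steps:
G = 11
J = 135 (J = 10 + (5*(-5))*(-5) = 10 - 25*(-5) = 10 + 125 = 135)
j(s, O) = O + 11*O*s (j(s, O) = (11*s)*O + O = 11*O*s + O = O + 11*O*s)
(-438 + J)*j(M, 14) = (-438 + 135)*(14*(1 + 11*4)) = -4242*(1 + 44) = -4242*45 = -303*630 = -190890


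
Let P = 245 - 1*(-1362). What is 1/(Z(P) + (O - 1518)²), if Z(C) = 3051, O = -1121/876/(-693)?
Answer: 368531556624/850338434398038433 ≈ 4.3339e-7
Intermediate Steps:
O = 1121/607068 (O = -1121*1/876*(-1/693) = -1121/876*(-1/693) = 1121/607068 ≈ 0.0018466)
P = 1607 (P = 245 + 1362 = 1607)
1/(Z(P) + (O - 1518)²) = 1/(3051 + (1121/607068 - 1518)²) = 1/(3051 + (-921528103/607068)²) = 1/(3051 + 849214044618778609/368531556624) = 1/(850338434398038433/368531556624) = 368531556624/850338434398038433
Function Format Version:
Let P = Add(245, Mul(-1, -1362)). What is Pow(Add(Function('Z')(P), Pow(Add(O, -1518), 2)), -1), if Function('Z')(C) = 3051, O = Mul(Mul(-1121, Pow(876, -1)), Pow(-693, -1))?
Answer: Rational(368531556624, 850338434398038433) ≈ 4.3339e-7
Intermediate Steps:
O = Rational(1121, 607068) (O = Mul(Mul(-1121, Rational(1, 876)), Rational(-1, 693)) = Mul(Rational(-1121, 876), Rational(-1, 693)) = Rational(1121, 607068) ≈ 0.0018466)
P = 1607 (P = Add(245, 1362) = 1607)
Pow(Add(Function('Z')(P), Pow(Add(O, -1518), 2)), -1) = Pow(Add(3051, Pow(Add(Rational(1121, 607068), -1518), 2)), -1) = Pow(Add(3051, Pow(Rational(-921528103, 607068), 2)), -1) = Pow(Add(3051, Rational(849214044618778609, 368531556624)), -1) = Pow(Rational(850338434398038433, 368531556624), -1) = Rational(368531556624, 850338434398038433)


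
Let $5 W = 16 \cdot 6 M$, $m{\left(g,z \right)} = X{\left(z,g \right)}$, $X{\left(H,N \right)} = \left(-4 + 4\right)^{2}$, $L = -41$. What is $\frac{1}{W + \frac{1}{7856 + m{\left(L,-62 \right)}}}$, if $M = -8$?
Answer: $- \frac{39280}{6033403} \approx -0.0065104$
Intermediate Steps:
$X{\left(H,N \right)} = 0$ ($X{\left(H,N \right)} = 0^{2} = 0$)
$m{\left(g,z \right)} = 0$
$W = - \frac{768}{5}$ ($W = \frac{16 \cdot 6 \left(-8\right)}{5} = \frac{96 \left(-8\right)}{5} = \frac{1}{5} \left(-768\right) = - \frac{768}{5} \approx -153.6$)
$\frac{1}{W + \frac{1}{7856 + m{\left(L,-62 \right)}}} = \frac{1}{- \frac{768}{5} + \frac{1}{7856 + 0}} = \frac{1}{- \frac{768}{5} + \frac{1}{7856}} = \frac{1}{- \frac{6033403}{39280}} = - \frac{39280}{6033403}$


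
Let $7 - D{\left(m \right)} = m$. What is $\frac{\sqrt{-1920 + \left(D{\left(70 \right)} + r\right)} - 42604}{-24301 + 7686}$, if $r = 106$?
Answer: $\frac{42604}{16615} - \frac{i \sqrt{1877}}{16615} \approx 2.5642 - 0.0026075 i$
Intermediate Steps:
$D{\left(m \right)} = 7 - m$
$\frac{\sqrt{-1920 + \left(D{\left(70 \right)} + r\right)} - 42604}{-24301 + 7686} = \frac{\sqrt{-1920 + \left(\left(7 - 70\right) + 106\right)} - 42604}{-24301 + 7686} = \frac{\sqrt{-1920 + \left(\left(7 - 70\right) + 106\right)} - 42604}{-16615} = \left(\sqrt{-1920 + \left(-63 + 106\right)} - 42604\right) \left(- \frac{1}{16615}\right) = \left(\sqrt{-1920 + 43} - 42604\right) \left(- \frac{1}{16615}\right) = \left(\sqrt{-1877} - 42604\right) \left(- \frac{1}{16615}\right) = \left(i \sqrt{1877} - 42604\right) \left(- \frac{1}{16615}\right) = \left(-42604 + i \sqrt{1877}\right) \left(- \frac{1}{16615}\right) = \frac{42604}{16615} - \frac{i \sqrt{1877}}{16615}$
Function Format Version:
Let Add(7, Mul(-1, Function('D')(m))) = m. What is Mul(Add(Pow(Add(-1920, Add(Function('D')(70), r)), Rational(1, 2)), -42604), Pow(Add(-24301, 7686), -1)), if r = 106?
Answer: Add(Rational(42604, 16615), Mul(Rational(-1, 16615), I, Pow(1877, Rational(1, 2)))) ≈ Add(2.5642, Mul(-0.0026075, I))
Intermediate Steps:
Function('D')(m) = Add(7, Mul(-1, m))
Mul(Add(Pow(Add(-1920, Add(Function('D')(70), r)), Rational(1, 2)), -42604), Pow(Add(-24301, 7686), -1)) = Mul(Add(Pow(Add(-1920, Add(Add(7, Mul(-1, 70)), 106)), Rational(1, 2)), -42604), Pow(Add(-24301, 7686), -1)) = Mul(Add(Pow(Add(-1920, Add(Add(7, -70), 106)), Rational(1, 2)), -42604), Pow(-16615, -1)) = Mul(Add(Pow(Add(-1920, Add(-63, 106)), Rational(1, 2)), -42604), Rational(-1, 16615)) = Mul(Add(Pow(Add(-1920, 43), Rational(1, 2)), -42604), Rational(-1, 16615)) = Mul(Add(Pow(-1877, Rational(1, 2)), -42604), Rational(-1, 16615)) = Mul(Add(Mul(I, Pow(1877, Rational(1, 2))), -42604), Rational(-1, 16615)) = Mul(Add(-42604, Mul(I, Pow(1877, Rational(1, 2)))), Rational(-1, 16615)) = Add(Rational(42604, 16615), Mul(Rational(-1, 16615), I, Pow(1877, Rational(1, 2))))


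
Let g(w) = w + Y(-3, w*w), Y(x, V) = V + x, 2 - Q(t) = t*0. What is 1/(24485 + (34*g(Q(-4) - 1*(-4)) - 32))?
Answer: 1/25779 ≈ 3.8791e-5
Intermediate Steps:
Q(t) = 2 (Q(t) = 2 - t*0 = 2 - 1*0 = 2 + 0 = 2)
g(w) = -3 + w + w² (g(w) = w + (w*w - 3) = w + (w² - 3) = w + (-3 + w²) = -3 + w + w²)
1/(24485 + (34*g(Q(-4) - 1*(-4)) - 32)) = 1/(24485 + (34*(-3 + (2 - 1*(-4)) + (2 - 1*(-4))²) - 32)) = 1/(24485 + (34*(-3 + (2 + 4) + (2 + 4)²) - 32)) = 1/(24485 + (34*(-3 + 6 + 6²) - 32)) = 1/(24485 + (34*(-3 + 6 + 36) - 32)) = 1/(24485 + (34*39 - 32)) = 1/(24485 + (1326 - 32)) = 1/(24485 + 1294) = 1/25779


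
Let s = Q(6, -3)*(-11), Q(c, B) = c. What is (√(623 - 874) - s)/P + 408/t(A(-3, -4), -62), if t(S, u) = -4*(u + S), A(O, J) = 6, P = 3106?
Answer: 80127/43484 + I*√251/3106 ≈ 1.8427 + 0.0051008*I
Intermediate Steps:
t(S, u) = -4*S - 4*u (t(S, u) = -4*(S + u) = -4*S - 4*u)
s = -66 (s = 6*(-11) = -66)
(√(623 - 874) - s)/P + 408/t(A(-3, -4), -62) = (√(623 - 874) - 1*(-66))/3106 + 408/(-4*6 - 4*(-62)) = (√(-251) + 66)*(1/3106) + 408/(-24 + 248) = (I*√251 + 66)*(1/3106) + 408/224 = (66 + I*√251)*(1/3106) + 408*(1/224) = (33/1553 + I*√251/3106) + 51/28 = 80127/43484 + I*√251/3106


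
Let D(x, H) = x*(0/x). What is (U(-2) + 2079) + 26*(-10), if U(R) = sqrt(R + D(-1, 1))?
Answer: 1819 + I*sqrt(2) ≈ 1819.0 + 1.4142*I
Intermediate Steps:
D(x, H) = 0 (D(x, H) = x*0 = 0)
U(R) = sqrt(R) (U(R) = sqrt(R + 0) = sqrt(R))
(U(-2) + 2079) + 26*(-10) = (sqrt(-2) + 2079) + 26*(-10) = (I*sqrt(2) + 2079) - 260 = (2079 + I*sqrt(2)) - 260 = 1819 + I*sqrt(2)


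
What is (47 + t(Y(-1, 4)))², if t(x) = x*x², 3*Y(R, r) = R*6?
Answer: 1521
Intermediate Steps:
Y(R, r) = 2*R (Y(R, r) = (R*6)/3 = (6*R)/3 = 2*R)
t(x) = x³
(47 + t(Y(-1, 4)))² = (47 + (2*(-1))³)² = (47 + (-2)³)² = (47 - 8)² = 39² = 1521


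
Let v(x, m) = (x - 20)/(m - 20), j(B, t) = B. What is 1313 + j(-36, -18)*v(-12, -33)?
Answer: 68437/53 ≈ 1291.3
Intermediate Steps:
v(x, m) = (-20 + x)/(-20 + m)
1313 + j(-36, -18)*v(-12, -33) = 1313 - 36*(-20 - 12)/(-20 - 33) = 1313 - 36*(-32)/(-53) = 1313 - (-36)*(-32)/53 = 1313 - 36*32/53 = 1313 - 1152/53 = 68437/53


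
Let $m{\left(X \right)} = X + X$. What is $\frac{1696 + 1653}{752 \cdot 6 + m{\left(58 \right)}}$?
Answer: $\frac{3349}{4628} \approx 0.72364$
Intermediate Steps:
$m{\left(X \right)} = 2 X$
$\frac{1696 + 1653}{752 \cdot 6 + m{\left(58 \right)}} = \frac{1696 + 1653}{752 \cdot 6 + 2 \cdot 58} = \frac{3349}{4512 + 116} = \frac{3349}{4628}$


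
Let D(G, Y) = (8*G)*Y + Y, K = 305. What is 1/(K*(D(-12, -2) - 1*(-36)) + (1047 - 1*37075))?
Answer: 1/32902 ≈ 3.0393e-5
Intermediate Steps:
D(G, Y) = Y + 8*G*Y (D(G, Y) = 8*G*Y + Y = Y + 8*G*Y)
1/(K*(D(-12, -2) - 1*(-36)) + (1047 - 1*37075)) = 1/(305*(-2*(1 + 8*(-12)) - 1*(-36)) + (1047 - 1*37075)) = 1/(305*(-2*(1 - 96) + 36) + (1047 - 37075)) = 1/(305*(-2*(-95) + 36) - 36028) = 1/(305*(190 + 36) - 36028) = 1/(305*226 - 36028) = 1/(68930 - 36028) = 1/32902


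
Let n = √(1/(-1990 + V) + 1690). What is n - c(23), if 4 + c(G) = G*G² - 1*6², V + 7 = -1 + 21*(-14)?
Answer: -12127 + √2219503467/1146 ≈ -12086.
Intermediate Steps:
V = -302 (V = -7 + (-1 + 21*(-14)) = -7 + (-1 - 294) = -7 - 295 = -302)
c(G) = -40 + G³ (c(G) = -4 + (G*G² - 1*6²) = -4 + (G³ - 1*36) = -4 + (G³ - 36) = -4 + (-36 + G³) = -40 + G³)
n = √2219503467/1146 (n = √(1/(-1990 - 302) + 1690) = √(1/(-2292) + 1690) = √(-1/2292 + 1690) = √(3873479/2292) = √2219503467/1146 ≈ 41.110)
n - c(23) = √2219503467/1146 - (-40 + 23³) = √2219503467/1146 - (-40 + 12167) = √2219503467/1146 - 1*12127 = √2219503467/1146 - 12127 = -12127 + √2219503467/1146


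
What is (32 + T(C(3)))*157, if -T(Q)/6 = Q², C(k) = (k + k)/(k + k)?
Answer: 4082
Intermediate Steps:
C(k) = 1 (C(k) = (2*k)/((2*k)) = (2*k)*(1/(2*k)) = 1)
T(Q) = -6*Q²
(32 + T(C(3)))*157 = (32 - 6*1²)*157 = (32 - 6*1)*157 = (32 - 6)*157 = 26*157 = 4082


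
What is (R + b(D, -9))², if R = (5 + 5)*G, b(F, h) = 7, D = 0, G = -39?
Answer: 146689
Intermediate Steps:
R = -390 (R = (5 + 5)*(-39) = 10*(-39) = -390)
(R + b(D, -9))² = (-390 + 7)² = (-383)² = 146689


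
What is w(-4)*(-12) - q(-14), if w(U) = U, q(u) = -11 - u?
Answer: 45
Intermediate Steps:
w(-4)*(-12) - q(-14) = -4*(-12) - (-11 - 1*(-14)) = 48 - (-11 + 14) = 48 - 1*3 = 48 - 3 = 45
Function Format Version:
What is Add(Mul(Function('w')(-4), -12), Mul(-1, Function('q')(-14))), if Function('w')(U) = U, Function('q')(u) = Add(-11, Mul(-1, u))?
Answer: 45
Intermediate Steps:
Add(Mul(Function('w')(-4), -12), Mul(-1, Function('q')(-14))) = Add(Mul(-4, -12), Mul(-1, Add(-11, Mul(-1, -14)))) = Add(48, Mul(-1, Add(-11, 14))) = Add(48, Mul(-1, 3)) = Add(48, -3) = 45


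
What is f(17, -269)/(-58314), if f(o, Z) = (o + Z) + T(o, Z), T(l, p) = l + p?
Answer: 84/9719 ≈ 0.0086429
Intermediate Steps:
f(o, Z) = 2*Z + 2*o (f(o, Z) = (o + Z) + (o + Z) = (Z + o) + (Z + o) = 2*Z + 2*o)
f(17, -269)/(-58314) = (2*(-269) + 2*17)/(-58314) = (-538 + 34)*(-1/58314) = -504*(-1/58314) = 84/9719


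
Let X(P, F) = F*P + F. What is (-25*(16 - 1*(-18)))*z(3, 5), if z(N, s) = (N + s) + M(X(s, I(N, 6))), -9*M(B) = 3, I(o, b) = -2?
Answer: -19550/3 ≈ -6516.7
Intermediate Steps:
X(P, F) = F + F*P
M(B) = -1/3 (M(B) = -1/9*3 = -1/3)
z(N, s) = -1/3 + N + s (z(N, s) = (N + s) - 1/3 = -1/3 + N + s)
(-25*(16 - 1*(-18)))*z(3, 5) = (-25*(16 - 1*(-18)))*(-1/3 + 3 + 5) = -25*(16 + 18)*(23/3) = -25*34*(23/3) = -850*23/3 = -19550/3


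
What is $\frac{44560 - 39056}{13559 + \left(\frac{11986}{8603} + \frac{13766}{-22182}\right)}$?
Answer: $\frac{131292241248}{323454386071} \approx 0.40591$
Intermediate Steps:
$\frac{44560 - 39056}{13559 + \left(\frac{11986}{8603} + \frac{13766}{-22182}\right)} = \frac{5504}{13559 + \left(11986 \cdot \frac{1}{8603} + 13766 \left(- \frac{1}{22182}\right)\right)} = \frac{5504}{13559 + \left(\frac{11986}{8603} - \frac{6883}{11091}\right)} = \frac{5504}{13559 + \frac{73722277}{95415873}} = \frac{5504}{\frac{1293817544284}{95415873}} = 5504 \cdot \frac{95415873}{1293817544284} = \frac{131292241248}{323454386071}$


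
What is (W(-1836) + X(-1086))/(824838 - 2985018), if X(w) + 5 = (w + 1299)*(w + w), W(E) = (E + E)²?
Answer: -13020943/2160180 ≈ -6.0277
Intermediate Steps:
W(E) = 4*E² (W(E) = (2*E)² = 4*E²)
X(w) = -5 + 2*w*(1299 + w) (X(w) = -5 + (w + 1299)*(w + w) = -5 + (1299 + w)*(2*w) = -5 + 2*w*(1299 + w))
(W(-1836) + X(-1086))/(824838 - 2985018) = (4*(-1836)² + (-5 + 2*(-1086)² + 2598*(-1086)))/(824838 - 2985018) = (4*3370896 + (-5 + 2*1179396 - 2821428))/(-2160180) = (13483584 + (-5 + 2358792 - 2821428))*(-1/2160180) = (13483584 - 462641)*(-1/2160180) = 13020943*(-1/2160180) = -13020943/2160180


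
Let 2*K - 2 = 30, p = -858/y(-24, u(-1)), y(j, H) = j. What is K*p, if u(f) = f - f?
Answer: 572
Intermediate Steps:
u(f) = 0
p = 143/4 (p = -858/(-24) = -858*(-1/24) = 143/4 ≈ 35.750)
K = 16 (K = 1 + (1/2)*30 = 1 + 15 = 16)
K*p = 16*(143/4) = 572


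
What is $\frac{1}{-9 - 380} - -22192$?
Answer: $\frac{8632687}{389} \approx 22192.0$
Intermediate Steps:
$\frac{1}{-9 - 380} - -22192 = \frac{1}{-389} + 22192 = - \frac{1}{389} + 22192 = \frac{8632687}{389}$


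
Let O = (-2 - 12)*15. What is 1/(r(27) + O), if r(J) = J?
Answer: -1/183 ≈ -0.0054645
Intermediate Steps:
O = -210 (O = -14*15 = -210)
1/(r(27) + O) = 1/(27 - 210) = 1/(-183) = -1/183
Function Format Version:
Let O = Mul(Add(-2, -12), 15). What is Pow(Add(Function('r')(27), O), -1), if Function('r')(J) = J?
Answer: Rational(-1, 183) ≈ -0.0054645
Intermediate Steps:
O = -210 (O = Mul(-14, 15) = -210)
Pow(Add(Function('r')(27), O), -1) = Pow(Add(27, -210), -1) = Pow(-183, -1) = Rational(-1, 183)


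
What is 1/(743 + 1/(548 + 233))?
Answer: 781/580284 ≈ 0.0013459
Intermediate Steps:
1/(743 + 1/(548 + 233)) = 1/(743 + 1/781) = 1/(580284/781) = 781/580284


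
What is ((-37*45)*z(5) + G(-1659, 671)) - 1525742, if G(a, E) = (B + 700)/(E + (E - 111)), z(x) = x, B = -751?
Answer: -1888436528/1231 ≈ -1.5341e+6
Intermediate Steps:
G(a, E) = -51/(-111 + 2*E) (G(a, E) = (-751 + 700)/(E + (E - 111)) = -51/(E + (-111 + E)) = -51/(-111 + 2*E))
((-37*45)*z(5) + G(-1659, 671)) - 1525742 = (-37*45*5 - 51/(-111 + 2*671)) - 1525742 = (-1665*5 - 51/(-111 + 1342)) - 1525742 = (-8325 - 51/1231) - 1525742 = -10248126/1231 - 1525742 = -1888436528/1231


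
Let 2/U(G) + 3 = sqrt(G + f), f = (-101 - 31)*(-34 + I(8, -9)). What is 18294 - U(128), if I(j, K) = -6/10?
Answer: 428646684/23431 - 4*sqrt(29345)/23431 ≈ 18294.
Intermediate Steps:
I(j, K) = -3/5 (I(j, K) = -6*1/10 = -3/5)
f = 22836/5 (f = (-101 - 31)*(-34 - 3/5) = -132*(-173/5) = 22836/5 ≈ 4567.2)
U(G) = 2/(-3 + sqrt(22836/5 + G)) (U(G) = 2/(-3 + sqrt(G + 22836/5)) = 2/(-3 + sqrt(22836/5 + G)))
18294 - U(128) = 18294 - 10/(-15 + sqrt(5)*sqrt(22836 + 5*128)) = 18294 - 10/(-15 + sqrt(5)*sqrt(22836 + 640)) = 18294 - 10/(-15 + sqrt(5)*sqrt(23476)) = 18294 - 10/(-15 + sqrt(5)*(2*sqrt(5869))) = 18294 - 10/(-15 + 2*sqrt(29345))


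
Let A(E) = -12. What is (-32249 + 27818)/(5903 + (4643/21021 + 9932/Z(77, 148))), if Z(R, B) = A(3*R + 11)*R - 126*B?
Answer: -2411395987/3212317635 ≈ -0.75067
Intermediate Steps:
Z(R, B) = -126*B - 12*R (Z(R, B) = -12*R - 126*B = -126*B - 12*R)
(-32249 + 27818)/(5903 + (4643/21021 + 9932/Z(77, 148))) = (-32249 + 27818)/(5903 + (4643/21021 + 9932/(-126*148 - 12*77))) = -4431/(5903 + (4643*(1/21021) + 9932/(-18648 - 924))) = -4431/(5903 + (4643/21021 + 9932/(-19572))) = -4431/(5903 + (4643/21021 + 9932*(-1/19572))) = -4431/(5903 + (4643/21021 - 2483/4893)) = -4431/(5903 - 467888/1632631) = -4431/9636952905/1632631 = -4431*1632631/9636952905 = -2411395987/3212317635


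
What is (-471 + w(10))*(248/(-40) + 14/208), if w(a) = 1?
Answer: 149883/52 ≈ 2882.4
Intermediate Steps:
(-471 + w(10))*(248/(-40) + 14/208) = (-471 + 1)*(248/(-40) + 14/208) = -470*(248*(-1/40) + 14*(1/208)) = -470*(-31/5 + 7/104) = -470*(-3189/520) = 149883/52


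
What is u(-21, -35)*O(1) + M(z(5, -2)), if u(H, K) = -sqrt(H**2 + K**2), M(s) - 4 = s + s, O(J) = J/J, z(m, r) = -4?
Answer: -4 - 7*sqrt(34) ≈ -44.817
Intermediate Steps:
O(J) = 1
M(s) = 4 + 2*s (M(s) = 4 + (s + s) = 4 + 2*s)
u(-21, -35)*O(1) + M(z(5, -2)) = -sqrt((-21)**2 + (-35)**2)*1 + (4 + 2*(-4)) = -sqrt(441 + 1225)*1 + (4 - 8) = -sqrt(1666)*1 - 4 = -7*sqrt(34)*1 - 4 = -7*sqrt(34) - 4 = -4 - 7*sqrt(34)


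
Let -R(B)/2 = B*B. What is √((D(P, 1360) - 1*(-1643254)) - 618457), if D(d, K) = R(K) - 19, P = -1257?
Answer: 3*I*√297158 ≈ 1635.4*I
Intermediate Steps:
R(B) = -2*B² (R(B) = -2*B*B = -2*B²)
D(d, K) = -19 - 2*K² (D(d, K) = -2*K² - 19 = -19 - 2*K²)
√((D(P, 1360) - 1*(-1643254)) - 618457) = √(((-19 - 2*1360²) - 1*(-1643254)) - 618457) = √(((-19 - 2*1849600) + 1643254) - 618457) = √(((-19 - 3699200) + 1643254) - 618457) = √((-3699219 + 1643254) - 618457) = √(-2055965 - 618457) = √(-2674422) = 3*I*√297158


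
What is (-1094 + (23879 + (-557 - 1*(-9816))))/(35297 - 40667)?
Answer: -16022/2685 ≈ -5.9672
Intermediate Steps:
(-1094 + (23879 + (-557 - 1*(-9816))))/(35297 - 40667) = (-1094 + (23879 + (-557 + 9816)))/(-5370) = (-1094 + (23879 + 9259))*(-1/5370) = (-1094 + 33138)*(-1/5370) = 32044*(-1/5370) = -16022/2685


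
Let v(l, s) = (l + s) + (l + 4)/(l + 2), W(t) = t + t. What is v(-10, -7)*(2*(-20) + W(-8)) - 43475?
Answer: -42565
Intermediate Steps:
W(t) = 2*t
v(l, s) = l + s + (4 + l)/(2 + l) (v(l, s) = (l + s) + (4 + l)/(2 + l) = l + s + (4 + l)/(2 + l))
v(-10, -7)*(2*(-20) + W(-8)) - 43475 = ((4 + (-10)² + 2*(-7) + 3*(-10) - 10*(-7))/(2 - 10))*(2*(-20) + 2*(-8)) - 43475 = ((4 + 100 - 14 - 30 + 70)/(-8))*(-40 - 16) - 43475 = -⅛*130*(-56) - 43475 = -65/4*(-56) - 43475 = 910 - 43475 = -42565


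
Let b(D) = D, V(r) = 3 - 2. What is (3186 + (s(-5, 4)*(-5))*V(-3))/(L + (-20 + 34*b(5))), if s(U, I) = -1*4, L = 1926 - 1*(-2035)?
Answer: 3206/4111 ≈ 0.77986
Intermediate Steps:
V(r) = 1
L = 3961 (L = 1926 + 2035 = 3961)
s(U, I) = -4
(3186 + (s(-5, 4)*(-5))*V(-3))/(L + (-20 + 34*b(5))) = (3186 - 4*(-5)*1)/(3961 + (-20 + 34*5)) = (3186 + 20*1)/(3961 + (-20 + 170)) = (3186 + 20)/(3961 + 150) = 3206/4111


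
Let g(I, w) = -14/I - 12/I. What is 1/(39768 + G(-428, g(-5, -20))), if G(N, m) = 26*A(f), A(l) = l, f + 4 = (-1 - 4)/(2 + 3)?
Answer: 1/39638 ≈ 2.5228e-5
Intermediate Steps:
f = -5 (f = -4 + (-1 - 4)/(2 + 3) = -4 - 5/5 = -4 - 5*1/5 = -4 - 1 = -5)
g(I, w) = -26/I
G(N, m) = -130 (G(N, m) = 26*(-5) = -130)
1/(39768 + G(-428, g(-5, -20))) = 1/(39768 - 130) = 1/39638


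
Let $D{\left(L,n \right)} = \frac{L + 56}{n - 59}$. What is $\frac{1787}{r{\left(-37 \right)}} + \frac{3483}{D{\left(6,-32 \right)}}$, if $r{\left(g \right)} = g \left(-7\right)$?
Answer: $- \frac{81980033}{16058} \approx -5105.2$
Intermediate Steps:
$D{\left(L,n \right)} = \frac{56 + L}{-59 + n}$
$r{\left(g \right)} = - 7 g$
$\frac{1787}{r{\left(-37 \right)}} + \frac{3483}{D{\left(6,-32 \right)}} = \frac{1787}{\left(-7\right) \left(-37\right)} + \frac{3483}{\frac{1}{-59 - 32} \left(56 + 6\right)} = \frac{1787}{259} + \frac{3483}{\frac{1}{-91} \cdot 62} = 1787 \cdot \frac{1}{259} + \frac{3483}{\left(- \frac{1}{91}\right) 62} = \frac{1787}{259} + \frac{3483}{- \frac{62}{91}} = \frac{1787}{259} + 3483 \left(- \frac{91}{62}\right) = \frac{1787}{259} - \frac{316953}{62} = - \frac{81980033}{16058}$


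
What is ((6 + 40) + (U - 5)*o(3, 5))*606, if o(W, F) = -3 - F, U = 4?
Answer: 32724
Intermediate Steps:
((6 + 40) + (U - 5)*o(3, 5))*606 = ((6 + 40) + (4 - 5)*(-3 - 1*5))*606 = (46 - (-3 - 5))*606 = (46 - 1*(-8))*606 = (46 + 8)*606 = 54*606 = 32724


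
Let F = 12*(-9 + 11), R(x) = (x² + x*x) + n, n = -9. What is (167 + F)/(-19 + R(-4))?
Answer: 191/4 ≈ 47.750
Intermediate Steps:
R(x) = -9 + 2*x² (R(x) = (x² + x*x) - 9 = (x² + x²) - 9 = 2*x² - 9 = -9 + 2*x²)
F = 24 (F = 12*2 = 24)
(167 + F)/(-19 + R(-4)) = (167 + 24)/(-19 + (-9 + 2*(-4)²)) = 191/(-19 + (-9 + 2*16)) = 191/(-19 + (-9 + 32)) = 191/(-19 + 23) = 191/4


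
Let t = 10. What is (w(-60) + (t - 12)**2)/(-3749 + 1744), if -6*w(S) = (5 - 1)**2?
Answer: -4/6015 ≈ -0.00066500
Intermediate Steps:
w(S) = -8/3 (w(S) = -(5 - 1)**2/6 = -1/6*4**2 = -1/6*16 = -8/3)
(w(-60) + (t - 12)**2)/(-3749 + 1744) = (-8/3 + (10 - 12)**2)/(-3749 + 1744) = (-8/3 + (-2)**2)/(-2005) = (-8/3 + 4)*(-1/2005) = (4/3)*(-1/2005) = -4/6015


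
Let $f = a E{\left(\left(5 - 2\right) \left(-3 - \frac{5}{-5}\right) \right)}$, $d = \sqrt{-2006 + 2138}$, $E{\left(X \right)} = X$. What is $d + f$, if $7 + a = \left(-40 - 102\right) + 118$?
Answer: $186 + 2 \sqrt{33} \approx 197.49$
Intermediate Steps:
$a = -31$ ($a = -7 + \left(\left(-40 - 102\right) + 118\right) = -7 + \left(-142 + 118\right) = -7 - 24 = -31$)
$d = 2 \sqrt{33}$ ($d = \sqrt{132} = 2 \sqrt{33} \approx 11.489$)
$f = 186$ ($f = - 31 \left(5 - 2\right) \left(-3 - \frac{5}{-5}\right) = - 31 \cdot 3 \left(-3 - -1\right) = - 31 \cdot 3 \left(-3 + 1\right) = - 31 \cdot 3 \left(-2\right) = \left(-31\right) \left(-6\right) = 186$)
$d + f = 2 \sqrt{33} + 186 = 186 + 2 \sqrt{33}$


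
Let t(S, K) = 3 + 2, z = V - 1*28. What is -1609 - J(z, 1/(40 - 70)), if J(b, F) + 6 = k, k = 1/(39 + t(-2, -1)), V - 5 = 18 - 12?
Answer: -70533/44 ≈ -1603.0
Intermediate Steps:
V = 11 (V = 5 + (18 - 12) = 5 + 6 = 11)
z = -17 (z = 11 - 1*28 = 11 - 28 = -17)
t(S, K) = 5
k = 1/44 (k = 1/(39 + 5) = 1/44 ≈ 0.022727)
J(b, F) = -263/44 (J(b, F) = -6 + 1/44 = -263/44)
-1609 - J(z, 1/(40 - 70)) = -1609 - 1*(-263/44) = -1609 + 263/44 = -70533/44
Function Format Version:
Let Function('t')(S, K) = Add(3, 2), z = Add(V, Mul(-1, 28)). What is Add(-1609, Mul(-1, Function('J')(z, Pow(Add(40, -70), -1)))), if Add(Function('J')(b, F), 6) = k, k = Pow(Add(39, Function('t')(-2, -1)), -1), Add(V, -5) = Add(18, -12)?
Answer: Rational(-70533, 44) ≈ -1603.0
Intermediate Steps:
V = 11 (V = Add(5, Add(18, -12)) = Add(5, 6) = 11)
z = -17 (z = Add(11, Mul(-1, 28)) = Add(11, -28) = -17)
Function('t')(S, K) = 5
k = Rational(1, 44) (k = Pow(Add(39, 5), -1) = Pow(44, -1) = Rational(1, 44) ≈ 0.022727)
Function('J')(b, F) = Rational(-263, 44) (Function('J')(b, F) = Add(-6, Rational(1, 44)) = Rational(-263, 44))
Add(-1609, Mul(-1, Function('J')(z, Pow(Add(40, -70), -1)))) = Add(-1609, Mul(-1, Rational(-263, 44))) = Add(-1609, Rational(263, 44)) = Rational(-70533, 44)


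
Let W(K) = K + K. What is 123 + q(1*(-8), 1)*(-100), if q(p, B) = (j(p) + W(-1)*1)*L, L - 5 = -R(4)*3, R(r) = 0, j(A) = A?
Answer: 5123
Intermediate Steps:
W(K) = 2*K
L = 5 (L = 5 - 1*0*3 = 5 + 0*3 = 5 + 0 = 5)
q(p, B) = -10 + 5*p (q(p, B) = (p + (2*(-1))*1)*5 = (p - 2*1)*5 = (p - 2)*5 = (-2 + p)*5 = -10 + 5*p)
123 + q(1*(-8), 1)*(-100) = 123 + (-10 + 5*(1*(-8)))*(-100) = 123 + (-10 + 5*(-8))*(-100) = 123 + (-10 - 40)*(-100) = 123 - 50*(-100) = 123 + 5000 = 5123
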